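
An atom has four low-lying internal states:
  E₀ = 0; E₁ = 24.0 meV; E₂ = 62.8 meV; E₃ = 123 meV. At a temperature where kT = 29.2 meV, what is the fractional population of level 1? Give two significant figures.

0.28

Eᵢ/kT = 0, 0.8219, 2.151, 4.212.
Z = Σ e^(−Eᵢ/kT) = e^(−0) + e^(−0.8219) + e^(−2.151) + e^(−4.212) = 1.000 + 0.4396 + 0.1164 + 0.01482 = 1.571.
P₁ = e^(−E₁/kT) / Z = 0.4396/1.571 = 0.28.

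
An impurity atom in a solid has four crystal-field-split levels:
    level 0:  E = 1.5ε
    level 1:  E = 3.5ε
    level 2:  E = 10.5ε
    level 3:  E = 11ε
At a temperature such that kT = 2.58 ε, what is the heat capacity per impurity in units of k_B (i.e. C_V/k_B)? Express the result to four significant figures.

0.5182

Eᵢ/kT = 0.581395, 1.35659, 4.06977, 4.26357.
Z = Σ e^(−Eᵢ/kT) = e^(−0.581395) + e^(−1.35659) + e^(−4.06977) + e^(−4.26357) = 0.559118 + 0.257537 + 0.0170813 + 0.0140720 = 0.847808.
⟨E⟩ = 2.44655 ε, ⟨E²⟩ = 9.43465 ε².
C_V/k_B = (⟨E²⟩ − ⟨E⟩²)/(kT)² = (9.43465 − 5.98561)/6.65640 = 0.5182.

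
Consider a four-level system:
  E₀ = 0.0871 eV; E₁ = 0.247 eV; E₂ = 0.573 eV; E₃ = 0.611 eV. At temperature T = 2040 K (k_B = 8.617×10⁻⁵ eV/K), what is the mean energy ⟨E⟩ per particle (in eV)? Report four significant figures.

k_BT = 8.617×10⁻⁵ × 2040 K = 0.175787 eV.
Eᵢ/kT = 0.495486, 1.40511, 3.25963, 3.47580.
Z = Σ e^(−Eᵢ/kT) = e^(−0.495486) + e^(−1.40511) + e^(−3.25963) + e^(−3.47580) = 0.609275 + 0.245340 + 0.0384026 + 0.0309371 = 0.923955.
⟨E⟩ = Σ Eᵢ e^(−Eᵢ/kT) / Z = (0.0871·0.609275 + 0.247·0.245340 + 0.573·0.0384026 + 0.611·0.0309371) / 0.923955 = 0.1673 eV.

0.1673 eV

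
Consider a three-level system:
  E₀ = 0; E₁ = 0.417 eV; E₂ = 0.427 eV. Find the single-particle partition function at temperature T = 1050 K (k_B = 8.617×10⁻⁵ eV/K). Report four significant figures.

Z = 1.019

k_BT = 8.617×10⁻⁵ × 1050 K = 0.0904785 eV.
Eᵢ/kT = 0, 4.60883, 4.71935.
Z = Σ e^(−Eᵢ/kT) = e^(−0) + e^(−4.60883) + e^(−4.71935) = 1.00000 + 0.00996347 + 0.00892098 = 1.01888.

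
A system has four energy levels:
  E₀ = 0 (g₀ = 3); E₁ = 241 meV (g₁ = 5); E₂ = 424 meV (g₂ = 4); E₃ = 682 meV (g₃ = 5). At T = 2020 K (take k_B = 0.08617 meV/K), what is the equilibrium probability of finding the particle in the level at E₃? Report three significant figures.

0.0211

k_BT = 0.08617 × 2020 K = 174.06 meV.
Eᵢ/kT = 0, 1.3846, 2.4359, 3.9182.
Z = Σ gᵢe^(−Eᵢ/kT) = 3·e^(−0) + 5·e^(−1.3846) + 4·e^(−2.4359) + 5·e^(−3.9182) = 3.0000 + 1.2521 + 0.35008 + 0.099384 = 4.7016.
P₃ = g₃ e^(−E₃/kT) / Z = 0.099384/4.7016 = 0.0211.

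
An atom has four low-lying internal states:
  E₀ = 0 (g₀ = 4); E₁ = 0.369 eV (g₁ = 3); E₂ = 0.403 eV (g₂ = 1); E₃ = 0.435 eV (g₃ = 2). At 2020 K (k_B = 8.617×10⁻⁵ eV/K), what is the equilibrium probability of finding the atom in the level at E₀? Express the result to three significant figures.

k_BT = 8.617×10⁻⁵ × 2020 K = 0.17406 eV.
Eᵢ/kT = 0, 2.1200, 2.3153, 2.4991.
Z = Σ gᵢe^(−Eᵢ/kT) = 4·e^(−0) + 3·e^(−2.1200) + 1·e^(−2.3153) + 2·e^(−2.4991) = 4.0000 + 0.36009 + 0.098737 + 0.16432 = 4.6231.
P₀ = g₀ e^(−E₀/kT) / Z = 4.0000/4.6231 = 0.865.

0.865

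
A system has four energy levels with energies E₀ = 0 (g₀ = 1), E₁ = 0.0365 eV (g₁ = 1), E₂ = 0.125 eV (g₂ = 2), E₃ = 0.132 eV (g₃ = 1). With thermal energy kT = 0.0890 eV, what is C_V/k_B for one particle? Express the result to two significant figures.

0.37

Eᵢ/kT = 0, 0.4101, 1.404, 1.483.
Z = Σ gᵢe^(−Eᵢ/kT) = 1·e^(−0) + 1·e^(−0.4101) + 2·e^(−1.404) + 1·e^(−1.483) = 1.000 + 0.6636 + 0.4912 + 0.2270 = 2.382.
⟨E⟩ = 0.04852 eV, ⟨E²⟩ = 0.005254 eV².
C_V/k_B = (⟨E²⟩ − ⟨E⟩²)/(kT)² = (0.005254 − 0.002354)/0.007921 = 0.37.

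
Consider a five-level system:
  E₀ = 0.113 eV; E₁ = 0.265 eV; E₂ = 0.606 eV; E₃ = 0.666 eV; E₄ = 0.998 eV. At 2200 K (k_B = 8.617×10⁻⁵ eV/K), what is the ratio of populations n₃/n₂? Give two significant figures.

k_BT = 8.617×10⁻⁵ × 2200 K = 0.1896 eV.
n₃/n₂ = exp[−(E₃−E₂)/kT] = exp(−(0.060 eV)/(0.1896 eV)) = exp(-0.3165) = 0.73.

0.73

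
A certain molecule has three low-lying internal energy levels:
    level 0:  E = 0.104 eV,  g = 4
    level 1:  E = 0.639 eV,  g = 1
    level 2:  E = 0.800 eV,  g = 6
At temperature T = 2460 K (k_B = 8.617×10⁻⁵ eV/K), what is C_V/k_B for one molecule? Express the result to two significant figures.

k_BT = 8.617×10⁻⁵ × 2460 K = 0.2120 eV.
Eᵢ/kT = 0.4906, 3.014, 3.774.
Z = Σ gᵢe^(−Eᵢ/kT) = 4·e^(−0.4906) + 1·e^(−3.014) + 6·e^(−3.774) = 2.449 + 0.04909 + 0.1378 = 2.636.
⟨E⟩ = 0.1503 eV, ⟨E²⟩ = 0.05111 eV².
C_V/k_B = (⟨E²⟩ − ⟨E⟩²)/(kT)² = (0.05111 − 0.02259)/0.04494 = 0.63.

0.63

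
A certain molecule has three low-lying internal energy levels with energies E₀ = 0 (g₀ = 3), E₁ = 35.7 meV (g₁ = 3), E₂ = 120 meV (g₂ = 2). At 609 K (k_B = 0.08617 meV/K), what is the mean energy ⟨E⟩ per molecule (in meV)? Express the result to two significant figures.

k_BT = 0.08617 × 609 K = 52.48 meV.
Eᵢ/kT = 0, 0.6803, 2.287.
Z = Σ gᵢe^(−Eᵢ/kT) = 3·e^(−0) + 3·e^(−0.6803) + 2·e^(−2.287) = 3.000 + 1.519 + 0.2031 = 4.722.
⟨E⟩ = Σ Eᵢ gᵢe^(−Eᵢ/kT) / Z = (0·3.000 + 35.7·1.519 + 120·0.2031) / 4.722 = 17 meV.

17 meV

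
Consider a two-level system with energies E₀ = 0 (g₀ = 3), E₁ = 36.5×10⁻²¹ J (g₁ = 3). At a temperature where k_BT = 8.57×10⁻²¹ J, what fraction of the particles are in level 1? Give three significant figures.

0.0139

Eᵢ/kT = 0, 4.2590.
Z = Σ gᵢe^(−Eᵢ/kT) = 3·e^(−0) + 3·e^(−4.2590) = 3.0000 + 0.042409 = 3.0424.
P₁ = g₁ e^(−E₁/kT) / Z = 0.042409/3.0424 = 0.0139.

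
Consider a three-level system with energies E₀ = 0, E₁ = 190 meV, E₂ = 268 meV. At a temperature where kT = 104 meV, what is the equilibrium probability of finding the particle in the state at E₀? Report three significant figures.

0.808

Eᵢ/kT = 0, 1.8269, 2.5769.
Z = Σ e^(−Eᵢ/kT) = e^(−0) + e^(−1.8269) + e^(−2.5769) = 1.0000 + 0.16091 + 0.076009 = 1.2369.
P₀ = e^(−E₀/kT) / Z = 1.0000/1.2369 = 0.808.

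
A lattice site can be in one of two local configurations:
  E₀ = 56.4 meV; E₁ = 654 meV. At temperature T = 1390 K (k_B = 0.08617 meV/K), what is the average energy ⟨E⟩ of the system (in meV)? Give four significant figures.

60.44 meV

k_BT = 0.08617 × 1390 K = 119.776 meV.
Eᵢ/kT = 0.470879, 5.46019.
Z = Σ e^(−Eᵢ/kT) = e^(−0.470879) + e^(−5.46019) = 0.624453 + 0.00425275 = 0.628706.
⟨E⟩ = Σ Eᵢ e^(−Eᵢ/kT) / Z = (56.4·0.624453 + 654·0.00425275) / 0.628706 = 60.44 meV.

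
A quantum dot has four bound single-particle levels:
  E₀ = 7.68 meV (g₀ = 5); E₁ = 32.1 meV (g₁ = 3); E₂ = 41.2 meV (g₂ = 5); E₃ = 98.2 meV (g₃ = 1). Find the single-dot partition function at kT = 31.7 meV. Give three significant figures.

Eᵢ/kT = 0.24227, 1.0126, 1.2997, 3.0978.
Z = Σ gᵢe^(−Eᵢ/kT) = 5·e^(−0.24227) + 3·e^(−1.0126) + 5·e^(−1.2997) + 1·e^(−3.0978) = 3.9242 + 1.0898 + 1.3631 + 0.045148 = 6.4222.

Z = 6.42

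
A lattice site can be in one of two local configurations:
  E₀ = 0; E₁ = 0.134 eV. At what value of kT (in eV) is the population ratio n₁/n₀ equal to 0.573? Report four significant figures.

0.2406 eV

n₁/n₀ = exp[−(E₁−E₀)/kT] = 0.573.
⇒ (E₁−E₀)/kT = ln(1/0.573) = ln(1.74520) = 0.556869.
kT = 0.134 eV / 0.556869 = 0.2406 eV.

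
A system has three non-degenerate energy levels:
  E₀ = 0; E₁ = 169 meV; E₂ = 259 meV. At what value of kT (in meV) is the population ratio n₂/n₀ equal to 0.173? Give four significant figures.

n₂/n₀ = exp[−(E₂−E₀)/kT] = 0.173.
⇒ (E₂−E₀)/kT = ln(1/0.173) = ln(5.78035) = 1.75446.
kT = 259 meV / 1.75446 = 147.6 meV.

147.6 meV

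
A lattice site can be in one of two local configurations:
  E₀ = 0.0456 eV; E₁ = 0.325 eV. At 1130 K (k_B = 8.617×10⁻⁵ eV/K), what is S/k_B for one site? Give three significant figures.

k_BT = 8.617×10⁻⁵ × 1130 K = 0.097372 eV.
Eᵢ/kT = 0.46831, 3.3377.
Z = Σ e^(−Eᵢ/kT) = e^(−0.46831) + e^(−3.3377) = 0.62606 + 0.035519 = 0.66158.
⟨E⟩ = Σ EᵢPᵢ = 0.060600 eV.
S/k_B = ln Z + ⟨E⟩/kT = ln(0.66158) + 0.060600/0.097372 = -0.41312 + 0.62236 = 0.209.

0.209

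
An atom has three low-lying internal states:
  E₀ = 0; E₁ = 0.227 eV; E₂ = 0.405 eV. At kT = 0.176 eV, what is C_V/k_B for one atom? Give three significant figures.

0.537

Eᵢ/kT = 0, 1.2898, 2.3011.
Z = Σ e^(−Eᵢ/kT) = e^(−0) + e^(−1.2898) + e^(−2.3011) = 1.0000 + 0.27533 + 0.10015 = 1.3755.
⟨E⟩ = 0.074926 eV, ⟨E²⟩ = 0.022257 eV².
C_V/k_B = (⟨E²⟩ − ⟨E⟩²)/(kT)² = (0.022257 − 0.0056139)/0.030976 = 0.537.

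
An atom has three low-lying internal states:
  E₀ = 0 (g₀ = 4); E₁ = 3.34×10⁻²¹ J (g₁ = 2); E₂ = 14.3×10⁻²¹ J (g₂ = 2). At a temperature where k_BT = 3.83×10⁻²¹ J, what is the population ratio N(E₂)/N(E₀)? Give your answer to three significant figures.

0.0120

n₂/n₀ = (g₂/g₀) exp[−(E₂−E₀)/kT] = (2/4) × exp(−(14.3 ×10⁻²¹ J)/(3.83 ×10⁻²¹ J)) = (2/4) × exp(-3.7337) = 0.0120.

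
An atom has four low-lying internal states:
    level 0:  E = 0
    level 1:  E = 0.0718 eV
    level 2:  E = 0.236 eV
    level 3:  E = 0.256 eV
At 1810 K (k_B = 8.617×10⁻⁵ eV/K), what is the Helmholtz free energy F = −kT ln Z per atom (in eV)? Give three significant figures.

-0.112 eV

k_BT = 8.617×10⁻⁵ × 1810 K = 0.15597 eV.
Eᵢ/kT = 0, 0.46034, 1.5131, 1.6413.
Z = Σ e^(−Eᵢ/kT) = e^(−0) + e^(−0.46034) + e^(−1.5131) + e^(−1.6413) = 1.0000 + 0.63107 + 0.22023 + 0.19373 = 2.0450.
F = −kT ln Z = −0.15597 × ln(2.0450) = −0.15597 × 0.71540 = -0.112 eV.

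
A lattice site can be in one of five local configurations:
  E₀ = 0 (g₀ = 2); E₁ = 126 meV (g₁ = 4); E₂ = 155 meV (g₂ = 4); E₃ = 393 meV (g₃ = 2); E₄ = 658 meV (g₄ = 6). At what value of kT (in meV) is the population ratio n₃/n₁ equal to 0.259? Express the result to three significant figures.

n₃/n₁ = (g₃/g₁) exp[−(E₃−E₁)/kT] = 0.259.
⇒ (E₃−E₁)/kT = ln((2/4)/0.259) = ln(1.9305) = 0.65778.
kT = 267 meV / 0.65778 = 406 meV.

406 meV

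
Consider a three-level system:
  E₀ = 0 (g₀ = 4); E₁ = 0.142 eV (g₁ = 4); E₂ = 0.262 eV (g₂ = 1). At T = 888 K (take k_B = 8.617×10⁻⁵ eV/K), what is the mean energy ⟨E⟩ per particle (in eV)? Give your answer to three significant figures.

0.0209 eV

k_BT = 8.617×10⁻⁵ × 888 K = 0.076519 eV.
Eᵢ/kT = 0, 1.8557, 3.4240.
Z = Σ gᵢe^(−Eᵢ/kT) = 4·e^(−0) + 4·e^(−1.8557) + 1·e^(−3.4240) = 4.0000 + 0.62537 + 0.032582 = 4.6580.
⟨E⟩ = Σ Eᵢ gᵢe^(−Eᵢ/kT) / Z = (0·4.0000 + 0.142·0.62537 + 0.262·0.032582) / 4.6580 = 0.0209 eV.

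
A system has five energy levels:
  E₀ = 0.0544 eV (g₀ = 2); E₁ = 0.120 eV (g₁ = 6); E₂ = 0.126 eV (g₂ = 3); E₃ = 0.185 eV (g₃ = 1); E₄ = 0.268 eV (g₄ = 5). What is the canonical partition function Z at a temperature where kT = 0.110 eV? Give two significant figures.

Eᵢ/kT = 0.4945, 1.091, 1.145, 1.682, 2.436.
Z = Σ gᵢe^(−Eᵢ/kT) = 2·e^(−0.4945) + 6·e^(−1.091) + 3·e^(−1.145) + 1·e^(−1.682) + 5·e^(−2.436) = 1.220 + 2.015 + 0.9547 + 0.1860 + 0.4376 = 4.813.

Z = 4.8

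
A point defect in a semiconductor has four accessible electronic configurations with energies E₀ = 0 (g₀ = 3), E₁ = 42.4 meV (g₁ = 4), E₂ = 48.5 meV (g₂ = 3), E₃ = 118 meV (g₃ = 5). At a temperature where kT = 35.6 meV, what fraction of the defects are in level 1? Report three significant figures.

Eᵢ/kT = 0, 1.1910, 1.3624, 3.3146.
Z = Σ gᵢe^(−Eᵢ/kT) = 3·e^(−0) + 4·e^(−1.1910) + 3·e^(−1.3624) + 5·e^(−3.3146) = 3.0000 + 1.2157 + 0.76814 + 0.18174 = 5.1656.
P₁ = g₁ e^(−E₁/kT) / Z = 1.2157/5.1656 = 0.235.

0.235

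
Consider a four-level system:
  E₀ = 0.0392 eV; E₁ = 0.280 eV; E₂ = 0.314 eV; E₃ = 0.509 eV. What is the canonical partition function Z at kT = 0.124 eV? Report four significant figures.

Eᵢ/kT = 0.316129, 2.25806, 2.53226, 4.10484.
Z = Σ e^(−Eᵢ/kT) = e^(−0.316129) + e^(−2.25806) + e^(−2.53226) + e^(−4.10484) = 0.728965 + 0.104553 + 0.0794792 + 0.0164927 = 0.929490.

Z = 0.9295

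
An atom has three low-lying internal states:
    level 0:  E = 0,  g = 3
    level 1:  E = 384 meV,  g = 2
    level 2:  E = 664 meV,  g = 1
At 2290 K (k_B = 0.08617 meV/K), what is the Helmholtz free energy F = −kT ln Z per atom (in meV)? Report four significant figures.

k_BT = 0.08617 × 2290 K = 197.329 meV.
Eᵢ/kT = 0, 1.94599, 3.36494.
Z = Σ gᵢe^(−Eᵢ/kT) = 3·e^(−0) + 2·e^(−1.94599) + 1·e^(−3.36494) = 3.00000 + 0.285691 + 0.0345641 = 3.32026.
F = −kT ln Z = −197.329 × ln(3.32026) = −197.329 × 1.20004 = -236.8 meV.

-236.8 meV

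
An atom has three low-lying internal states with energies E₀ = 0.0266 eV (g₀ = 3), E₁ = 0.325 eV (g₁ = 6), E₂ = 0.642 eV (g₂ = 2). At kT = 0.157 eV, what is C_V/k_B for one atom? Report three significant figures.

Eᵢ/kT = 0.16943, 2.0701, 4.0892.
Z = Σ gᵢe^(−Eᵢ/kT) = 3·e^(−0.16943) + 6·e^(−2.0701) + 2·e^(−4.0892) = 2.5324 + 0.75704 + 0.033505 = 3.3229.
⟨E⟩ = 0.10079 eV, ⟨E²⟩ = 0.028759 eV².
C_V/k_B = (⟨E²⟩ − ⟨E⟩²)/(kT)² = (0.028759 − 0.010159)/0.024649 = 0.755.

0.755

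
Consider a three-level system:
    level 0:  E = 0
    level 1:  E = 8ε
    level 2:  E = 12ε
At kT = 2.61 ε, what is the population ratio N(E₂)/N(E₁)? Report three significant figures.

n₂/n₁ = exp[−(E₂−E₁)/kT] = exp(−(4ε)/(2.61ε)) = exp(-1.5326) = 0.216.

0.216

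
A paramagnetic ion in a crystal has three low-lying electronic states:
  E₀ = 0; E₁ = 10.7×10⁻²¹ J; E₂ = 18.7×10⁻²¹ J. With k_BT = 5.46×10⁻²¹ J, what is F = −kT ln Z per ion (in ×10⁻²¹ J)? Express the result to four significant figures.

-0.8733 ×10⁻²¹ J

Eᵢ/kT = 0, 1.95971, 3.42491.
Z = Σ e^(−Eᵢ/kT) = e^(−0) + e^(−1.95971) + e^(−3.42491) = 1.00000 + 0.140899 + 0.0325522 = 1.17345.
F = −kT ln Z = −5.46 × ln(1.17345) = −5.46 × 0.159948 = -0.8733 ×10⁻²¹ J.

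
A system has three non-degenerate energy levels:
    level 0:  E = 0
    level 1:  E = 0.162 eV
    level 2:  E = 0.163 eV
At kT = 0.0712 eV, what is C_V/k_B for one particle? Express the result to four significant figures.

Eᵢ/kT = 0, 2.27528, 2.28933.
Z = Σ e^(−Eᵢ/kT) = e^(−0) + e^(−2.27528) + e^(−2.28933) = 1.00000 + 0.102768 + 0.101334 = 1.20410.
⟨E⟩ = 0.0275441 eV, ⟨E²⟩ = 0.00447586 eV².
C_V/k_B = (⟨E²⟩ − ⟨E⟩²)/(kT)² = (0.00447586 − 0.000758677)/0.00506944 = 0.7333.

0.7333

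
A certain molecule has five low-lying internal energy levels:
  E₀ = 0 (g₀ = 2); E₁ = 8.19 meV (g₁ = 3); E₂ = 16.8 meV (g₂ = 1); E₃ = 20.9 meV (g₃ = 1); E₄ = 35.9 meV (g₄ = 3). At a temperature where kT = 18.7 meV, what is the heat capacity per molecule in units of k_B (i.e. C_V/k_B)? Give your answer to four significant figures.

Eᵢ/kT = 0, 0.437968, 0.898396, 1.11765, 1.91979.
Z = Σ gᵢe^(−Eᵢ/kT) = 2·e^(−0) + 3·e^(−0.437968) + 1·e^(−0.898396) + 1·e^(−1.11765) + 3·e^(−1.91979) = 2.00000 + 1.93604 + 0.407222 + 0.327047 + 0.439913 = 5.11022.
⟨E⟩ = 8.86961 meV, ⟨E²⟩ = 186.806 meV².
C_V/k_B = (⟨E²⟩ − ⟨E⟩²)/(kT)² = (186.806 − 78.6700)/349.690 = 0.3092.

0.3092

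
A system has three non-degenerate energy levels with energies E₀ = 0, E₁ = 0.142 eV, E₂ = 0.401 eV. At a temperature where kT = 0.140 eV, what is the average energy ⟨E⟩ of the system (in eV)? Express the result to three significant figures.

Eᵢ/kT = 0, 1.0143, 2.8643.
Z = Σ e^(−Eᵢ/kT) = e^(−0) + e^(−1.0143) + e^(−2.8643) = 1.0000 + 0.36266 + 0.057023 = 1.4197.
⟨E⟩ = Σ Eᵢ e^(−Eᵢ/kT) / Z = (0·1.0000 + 0.142·0.36266 + 0.401·0.057023) / 1.4197 = 0.0524 eV.

0.0524 eV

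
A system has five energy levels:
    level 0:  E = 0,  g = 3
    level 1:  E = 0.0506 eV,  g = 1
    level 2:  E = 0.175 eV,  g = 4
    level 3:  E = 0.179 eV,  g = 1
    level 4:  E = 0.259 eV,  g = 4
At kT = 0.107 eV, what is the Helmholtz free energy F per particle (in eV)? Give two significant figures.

Eᵢ/kT = 0, 0.4729, 1.636, 1.673, 2.421.
Z = Σ gᵢe^(−Eᵢ/kT) = 3·e^(−0) + 1·e^(−0.4729) + 4·e^(−1.636) + 1·e^(−1.673) + 4·e^(−2.421) = 3.000 + 0.6232 + 0.7790 + 0.1877 + 0.3553 = 4.945.
F = −kT ln Z = −0.107 × ln(4.945) = −0.107 × 1.598 = -0.17 eV.

-0.17 eV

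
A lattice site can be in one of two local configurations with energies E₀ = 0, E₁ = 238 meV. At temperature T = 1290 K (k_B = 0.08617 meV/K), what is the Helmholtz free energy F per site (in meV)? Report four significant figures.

k_BT = 0.08617 × 1290 K = 111.159 meV.
Eᵢ/kT = 0, 2.14108.
Z = Σ e^(−Eᵢ/kT) = e^(−0) + e^(−2.14108) = 1.00000 + 0.117528 = 1.11753.
F = −kT ln Z = −111.159 × ln(1.11753) = −111.159 × 0.111121 = -12.35 meV.

-12.35 meV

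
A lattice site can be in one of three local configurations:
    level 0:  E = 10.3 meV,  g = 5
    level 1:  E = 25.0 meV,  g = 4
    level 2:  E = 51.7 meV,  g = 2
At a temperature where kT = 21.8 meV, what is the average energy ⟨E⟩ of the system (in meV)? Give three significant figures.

Eᵢ/kT = 0.47248, 1.1468, 2.3716.
Z = Σ gᵢe^(−Eᵢ/kT) = 5·e^(−0.47248) + 4·e^(−1.1468) + 2·e^(−2.3716) = 3.1173 + 1.2706 + 0.18666 = 4.5746.
⟨E⟩ = Σ Eᵢ gᵢe^(−Eᵢ/kT) / Z = (10.3·3.1173 + 25.0·1.2706 + 51.7·0.18666) / 4.5746 = 16.1 meV.

16.1 meV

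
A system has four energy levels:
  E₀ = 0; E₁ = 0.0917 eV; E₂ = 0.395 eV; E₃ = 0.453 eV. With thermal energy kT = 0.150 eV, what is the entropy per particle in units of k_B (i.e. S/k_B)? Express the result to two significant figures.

0.91

Eᵢ/kT = 0, 0.6113, 2.633, 3.020.
Z = Σ e^(−Eᵢ/kT) = e^(−0) + e^(−0.6113) + e^(−2.633) + e^(−3.020) = 1.000 + 0.5426 + 0.07186 + 0.04880 = 1.663.
⟨E⟩ = Σ EᵢPᵢ = 0.06028 eV.
S/k_B = ln Z + ⟨E⟩/kT = ln(1.663) + 0.06028/0.150 = 0.5086 + 0.4019 = 0.91.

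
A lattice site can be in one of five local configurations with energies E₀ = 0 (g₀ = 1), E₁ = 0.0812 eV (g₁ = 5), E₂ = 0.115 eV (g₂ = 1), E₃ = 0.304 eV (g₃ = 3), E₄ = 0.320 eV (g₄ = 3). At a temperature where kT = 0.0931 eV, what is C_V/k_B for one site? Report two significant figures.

0.58

Eᵢ/kT = 0, 0.8722, 1.235, 3.265, 3.437.
Z = Σ gᵢe^(−Eᵢ/kT) = 1·e^(−0) + 5·e^(−0.8722) + 1·e^(−1.235) + 3·e^(−3.265) + 3·e^(−3.437) = 1.000 + 2.090 + 0.2908 + 0.1146 + 0.09648 = 3.592.
⟨E⟩ = 0.07485 eV, ⟨E²⟩ = 0.01061 eV².
C_V/k_B = (⟨E²⟩ − ⟨E⟩²)/(kT)² = (0.01061 − 0.005603)/0.008668 = 0.58.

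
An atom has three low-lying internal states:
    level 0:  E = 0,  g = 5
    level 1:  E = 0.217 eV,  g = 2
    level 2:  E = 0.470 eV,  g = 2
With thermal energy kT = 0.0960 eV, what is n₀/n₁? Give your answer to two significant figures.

24

n₀/n₁ = (g₀/g₁) exp[−(E₀−E₁)/kT] = (5/2) × exp(−(-0.217 eV)/(0.0960 eV)) = (5/2) × exp(2.260) = 24.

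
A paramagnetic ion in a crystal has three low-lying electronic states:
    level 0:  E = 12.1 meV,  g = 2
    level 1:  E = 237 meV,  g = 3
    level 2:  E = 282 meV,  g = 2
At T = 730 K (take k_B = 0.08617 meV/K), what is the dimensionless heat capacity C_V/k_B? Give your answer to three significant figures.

0.708

k_BT = 0.08617 × 730 K = 62.904 meV.
Eᵢ/kT = 0.19236, 3.7676, 4.4830.
Z = Σ gᵢe^(−Eᵢ/kT) = 2·e^(−0.19236) + 3·e^(−3.7676) + 2·e^(−4.4830) = 1.6500 + 0.069322 + 0.022599 = 1.7419.
⟨E⟩ = 24.552 meV, ⟨E²⟩ = 3405.8 meV².
C_V/k_B = (⟨E²⟩ − ⟨E⟩²)/(kT)² = (3405.8 − 602.80)/3956.9 = 0.708.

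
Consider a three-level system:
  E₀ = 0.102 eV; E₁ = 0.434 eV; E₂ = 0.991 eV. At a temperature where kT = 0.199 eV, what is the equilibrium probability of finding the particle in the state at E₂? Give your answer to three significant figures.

Eᵢ/kT = 0.51256, 2.1809, 4.9799.
Z = Σ e^(−Eᵢ/kT) = e^(−0.51256) + e^(−2.1809) + e^(−4.9799) = 0.59896 + 0.11294 + 0.0068747 = 0.71877.
P₂ = e^(−E₂/kT) / Z = 0.0068747/0.71877 = 0.00956.

0.00956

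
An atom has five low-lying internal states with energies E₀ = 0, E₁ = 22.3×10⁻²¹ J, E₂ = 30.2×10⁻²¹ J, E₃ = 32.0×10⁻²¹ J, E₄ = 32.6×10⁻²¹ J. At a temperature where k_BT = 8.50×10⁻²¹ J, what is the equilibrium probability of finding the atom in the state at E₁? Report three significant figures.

Eᵢ/kT = 0, 2.6235, 3.5529, 3.7647, 3.8353.
Z = Σ e^(−Eᵢ/kT) = e^(−0) + e^(−2.6235) + e^(−3.5529) + e^(−3.7647) + e^(−3.8353) = 1.0000 + 0.072548 + 0.028641 + 0.023175 + 0.021595 = 1.1460.
P₁ = e^(−E₁/kT) / Z = 0.072548/1.1460 = 0.0633.

0.0633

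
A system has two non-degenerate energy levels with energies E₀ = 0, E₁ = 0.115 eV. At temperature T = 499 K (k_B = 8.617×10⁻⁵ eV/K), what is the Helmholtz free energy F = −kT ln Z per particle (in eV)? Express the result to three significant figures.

-0.00287 eV

k_BT = 8.617×10⁻⁵ × 499 K = 0.042999 eV.
Eᵢ/kT = 0, 2.6745.
Z = Σ e^(−Eᵢ/kT) = e^(−0) + e^(−2.6745) = 1.0000 + 0.068941 = 1.0689.
F = −kT ln Z = −0.042999 × ln(1.0689) = −0.042999 × 0.066630 = -0.00287 eV.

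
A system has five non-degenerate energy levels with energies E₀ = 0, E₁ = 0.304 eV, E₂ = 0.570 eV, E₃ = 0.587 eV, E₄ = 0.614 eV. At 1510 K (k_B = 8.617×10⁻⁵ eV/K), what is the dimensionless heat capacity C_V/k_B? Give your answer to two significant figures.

0.95

k_BT = 8.617×10⁻⁵ × 1510 K = 0.1301 eV.
Eᵢ/kT = 0, 2.337, 4.381, 4.512, 4.719.
Z = Σ e^(−Eᵢ/kT) = e^(−0) + e^(−2.337) + e^(−4.381) + e^(−4.512) + e^(−4.719) = 1.000 + 0.09662 + 0.01251 + 0.01098 + 0.008924 = 1.129.
⟨E⟩ = 0.04289 eV, ⟨E²⟩ = 0.01784 eV².
C_V/k_B = (⟨E²⟩ − ⟨E⟩²)/(kT)² = (0.01784 − 0.001840)/0.01693 = 0.95.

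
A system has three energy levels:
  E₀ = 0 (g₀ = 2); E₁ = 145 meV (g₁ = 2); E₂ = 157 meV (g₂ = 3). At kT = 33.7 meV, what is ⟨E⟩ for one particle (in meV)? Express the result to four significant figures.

Eᵢ/kT = 0, 4.30267, 4.65875.
Z = Σ gᵢe^(−Eᵢ/kT) = 2·e^(−0) + 2·e^(−4.30267) + 3·e^(−4.65875) = 2.00000 + 0.0270648 + 0.0284349 = 2.05550.
⟨E⟩ = Σ Eᵢ gᵢe^(−Eᵢ/kT) / Z = (0·2.00000 + 145·0.0270648 + 157·0.0284349) / 2.05550 = 4.081 meV.

4.081 meV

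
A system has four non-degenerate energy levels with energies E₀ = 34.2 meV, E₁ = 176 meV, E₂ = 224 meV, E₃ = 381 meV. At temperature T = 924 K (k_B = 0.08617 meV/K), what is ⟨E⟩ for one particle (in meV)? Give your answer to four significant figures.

k_BT = 0.08617 × 924 K = 79.6211 meV.
Eᵢ/kT = 0.429534, 2.21047, 2.81332, 4.78516.
Z = Σ e^(−Eᵢ/kT) = e^(−0.429534) + e^(−2.21047) + e^(−2.81332) + e^(−4.78516) = 0.650812 + 0.109649 + 0.0600054 + 0.00835279 = 0.828819.
⟨E⟩ = Σ Eᵢ e^(−Eᵢ/kT) / Z = (34.2·0.650812 + 176·0.109649 + 224·0.0600054 + 381·0.00835279) / 0.828819 = 70.20 meV.

70.20 meV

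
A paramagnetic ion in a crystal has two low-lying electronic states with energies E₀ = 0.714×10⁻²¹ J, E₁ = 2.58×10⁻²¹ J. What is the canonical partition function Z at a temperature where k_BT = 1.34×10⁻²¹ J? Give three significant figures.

Eᵢ/kT = 0.53284, 1.9254.
Z = Σ e^(−Eᵢ/kT) = e^(−0.53284) + e^(−1.9254) = 0.58694 + 0.14582 = 0.73276.

Z = 0.733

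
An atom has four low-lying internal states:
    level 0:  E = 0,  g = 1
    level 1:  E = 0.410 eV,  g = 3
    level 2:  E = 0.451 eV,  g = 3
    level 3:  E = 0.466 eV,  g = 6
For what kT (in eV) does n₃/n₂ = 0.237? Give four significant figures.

0.007033 eV

n₃/n₂ = (g₃/g₂) exp[−(E₃−E₂)/kT] = 0.237.
⇒ (E₃−E₂)/kT = ln((6/3)/0.237) = ln(8.43882) = 2.13284.
kT = 0.015 eV / 2.13284 = 0.007033 eV.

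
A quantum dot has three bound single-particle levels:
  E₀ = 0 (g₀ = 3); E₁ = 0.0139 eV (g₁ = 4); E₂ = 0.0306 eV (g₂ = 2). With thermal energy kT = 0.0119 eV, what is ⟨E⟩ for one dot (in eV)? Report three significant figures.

Eᵢ/kT = 0, 1.1681, 2.5714.
Z = Σ gᵢe^(−Eᵢ/kT) = 3·e^(−0) + 4·e^(−1.1681) + 2·e^(−2.5714) = 3.0000 + 1.2438 + 0.15286 = 4.3967.
⟨E⟩ = Σ Eᵢ gᵢe^(−Eᵢ/kT) / Z = (0·3.0000 + 0.0139·1.2438 + 0.0306·0.15286) / 4.3967 = 0.00500 eV.

0.00500 eV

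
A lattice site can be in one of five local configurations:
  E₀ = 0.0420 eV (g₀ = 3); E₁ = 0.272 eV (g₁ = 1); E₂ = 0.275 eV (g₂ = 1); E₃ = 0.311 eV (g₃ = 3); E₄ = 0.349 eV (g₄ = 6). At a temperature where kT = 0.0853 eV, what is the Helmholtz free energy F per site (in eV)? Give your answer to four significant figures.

Eᵢ/kT = 0.492380, 3.18875, 3.22392, 3.64596, 4.09144.
Z = Σ gᵢe^(−Eᵢ/kT) = 3·e^(−0.492380) + 1·e^(−3.18875) + 1·e^(−3.22392) + 3·e^(−3.64596) + 6·e^(−4.09144) = 1.83351 + 0.0412234 + 0.0397987 + 0.0782890 + 0.100291 = 2.09311.
F = −kT ln Z = −0.0853 × ln(2.09311) = −0.0853 × 0.738651 = -0.06301 eV.

-0.06301 eV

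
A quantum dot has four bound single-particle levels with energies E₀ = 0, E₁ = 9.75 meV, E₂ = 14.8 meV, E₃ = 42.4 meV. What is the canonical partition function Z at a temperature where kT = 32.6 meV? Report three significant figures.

Z = 2.65

Eᵢ/kT = 0, 0.29908, 0.45399, 1.3006.
Z = Σ e^(−Eᵢ/kT) = e^(−0) + e^(−0.29908) + e^(−0.45399) + e^(−1.3006) = 1.0000 + 0.74150 + 0.63509 + 0.27237 = 2.6490.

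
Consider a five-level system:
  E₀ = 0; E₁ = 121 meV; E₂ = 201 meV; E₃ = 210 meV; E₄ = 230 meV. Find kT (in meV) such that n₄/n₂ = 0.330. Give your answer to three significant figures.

26.2 meV

n₄/n₂ = exp[−(E₄−E₂)/kT] = 0.330.
⇒ (E₄−E₂)/kT = ln(1/0.330) = ln(3.0303) = 1.1087.
kT = 29 meV / 1.1087 = 26.2 meV.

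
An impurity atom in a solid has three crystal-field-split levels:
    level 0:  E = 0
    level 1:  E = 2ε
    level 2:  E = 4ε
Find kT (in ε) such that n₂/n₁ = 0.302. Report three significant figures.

1.67 ε

n₂/n₁ = exp[−(E₂−E₁)/kT] = 0.302.
⇒ (E₂−E₁)/kT = ln(1/0.302) = ln(3.3113) = 1.1973.
kT = 2ε / 1.1973 = 1.67 ε.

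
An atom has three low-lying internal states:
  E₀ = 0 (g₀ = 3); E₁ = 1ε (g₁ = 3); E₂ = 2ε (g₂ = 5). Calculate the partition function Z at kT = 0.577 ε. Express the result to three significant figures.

Z = 3.69

Eᵢ/kT = 0, 1.7331, 3.4662.
Z = Σ gᵢe^(−Eᵢ/kT) = 3·e^(−0) + 3·e^(−1.7331) + 5·e^(−3.4662) = 3.0000 + 0.53021 + 0.15618 = 3.6864.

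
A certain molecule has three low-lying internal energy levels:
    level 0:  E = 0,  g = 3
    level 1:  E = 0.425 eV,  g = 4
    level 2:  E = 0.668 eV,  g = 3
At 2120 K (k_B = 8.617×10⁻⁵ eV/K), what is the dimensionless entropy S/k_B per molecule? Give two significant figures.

1.6

k_BT = 8.617×10⁻⁵ × 2120 K = 0.1827 eV.
Eᵢ/kT = 0, 2.326, 3.656.
Z = Σ gᵢe^(−Eᵢ/kT) = 3·e^(−0) + 4·e^(−2.326) + 3·e^(−3.656) = 3.000 + 0.3907 + 0.07751 = 3.468.
⟨E⟩ = Σ EᵢPᵢ = 0.06281 eV.
S/k_B = ln Z + ⟨E⟩/kT = ln(3.468) + 0.06281/0.1827 = 1.244 + 0.3438 = 1.6.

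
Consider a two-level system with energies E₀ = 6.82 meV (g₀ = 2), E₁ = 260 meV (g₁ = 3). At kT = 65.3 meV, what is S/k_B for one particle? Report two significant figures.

0.84

Eᵢ/kT = 0.1044, 3.982.
Z = Σ gᵢe^(−Eᵢ/kT) = 2·e^(−0.1044) + 3·e^(−3.982) = 1.802 + 0.05594 = 1.858.
⟨E⟩ = Σ EᵢPᵢ = 14.44 meV.
S/k_B = ln Z + ⟨E⟩/kT = ln(1.858) + 14.44/65.3 = 0.6195 + 0.2211 = 0.84.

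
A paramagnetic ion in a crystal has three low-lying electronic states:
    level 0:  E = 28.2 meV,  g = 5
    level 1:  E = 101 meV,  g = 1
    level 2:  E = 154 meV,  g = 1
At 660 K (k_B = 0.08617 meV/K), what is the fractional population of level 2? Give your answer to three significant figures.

k_BT = 0.08617 × 660 K = 56.872 meV.
Eᵢ/kT = 0.49585, 1.7759, 2.7078.
Z = Σ gᵢe^(−Eᵢ/kT) = 5·e^(−0.49585) + 1·e^(−1.7759) + 1·e^(−2.7078) = 3.0453 + 0.16933 + 0.066683 = 3.2813.
P₂ = g₂ e^(−E₂/kT) / Z = 0.066683/3.2813 = 0.0203.

0.0203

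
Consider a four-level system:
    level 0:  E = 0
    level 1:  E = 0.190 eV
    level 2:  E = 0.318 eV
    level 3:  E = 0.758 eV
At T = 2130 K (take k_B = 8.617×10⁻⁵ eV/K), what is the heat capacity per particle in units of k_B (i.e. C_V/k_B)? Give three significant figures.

k_BT = 8.617×10⁻⁵ × 2130 K = 0.18354 eV.
Eᵢ/kT = 0, 1.0352, 1.7326, 4.1299.
Z = Σ e^(−Eᵢ/kT) = e^(−0) + e^(−1.0352) + e^(−1.7326) + e^(−4.1299) = 1.0000 + 0.35516 + 0.17682 + 0.016084 = 1.5481.
⟨E⟩ = 0.087786 eV, ⟨E²⟩ = 0.025802 eV².
C_V/k_B = (⟨E²⟩ − ⟨E⟩²)/(kT)² = (0.025802 − 0.0077064)/0.033687 = 0.537.

0.537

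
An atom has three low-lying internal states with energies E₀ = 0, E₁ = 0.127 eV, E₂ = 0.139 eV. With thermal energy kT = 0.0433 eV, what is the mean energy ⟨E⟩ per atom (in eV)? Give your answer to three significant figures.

0.0113 eV

Eᵢ/kT = 0, 2.9330, 3.2102.
Z = Σ e^(−Eᵢ/kT) = e^(−0) + e^(−2.9330) + e^(−3.2102) = 1.0000 + 0.053237 + 0.040349 = 1.0936.
⟨E⟩ = Σ Eᵢ e^(−Eᵢ/kT) / Z = (0·1.0000 + 0.127·0.053237 + 0.139·0.040349) / 1.0936 = 0.0113 eV.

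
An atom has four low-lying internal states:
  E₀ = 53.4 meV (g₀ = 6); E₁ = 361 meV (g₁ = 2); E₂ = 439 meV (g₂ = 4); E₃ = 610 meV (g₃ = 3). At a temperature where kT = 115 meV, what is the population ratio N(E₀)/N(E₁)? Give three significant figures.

n₀/n₁ = (g₀/g₁) exp[−(E₀−E₁)/kT] = (6/2) × exp(−(-307.6 meV)/(115 meV)) = (6/2) × exp(2.6748) = 43.5.

43.5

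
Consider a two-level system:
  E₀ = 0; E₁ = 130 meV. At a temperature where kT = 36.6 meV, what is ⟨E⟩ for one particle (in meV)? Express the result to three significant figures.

Eᵢ/kT = 0, 3.5519.
Z = Σ e^(−Eᵢ/kT) = e^(−0) + e^(−3.5519) = 1.0000 + 0.028670 = 1.0287.
⟨E⟩ = Σ Eᵢ e^(−Eᵢ/kT) / Z = (0·1.0000 + 130·0.028670) / 1.0287 = 3.62 meV.

3.62 meV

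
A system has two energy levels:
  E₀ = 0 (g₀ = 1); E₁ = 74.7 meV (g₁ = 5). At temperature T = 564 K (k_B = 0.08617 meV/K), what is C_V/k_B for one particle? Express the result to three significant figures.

k_BT = 0.08617 × 564 K = 48.600 meV.
Eᵢ/kT = 0, 1.5370.
Z = Σ gᵢe^(−Eᵢ/kT) = 1·e^(−0) + 5·e^(−1.5370) = 1.0000 + 1.0751 = 2.0751.
⟨E⟩ = 38.702 meV, ⟨E²⟩ = 2891.0 meV².
C_V/k_B = (⟨E²⟩ − ⟨E⟩²)/(kT)² = (2891.0 − 1497.8)/2362.0 = 0.590.

0.590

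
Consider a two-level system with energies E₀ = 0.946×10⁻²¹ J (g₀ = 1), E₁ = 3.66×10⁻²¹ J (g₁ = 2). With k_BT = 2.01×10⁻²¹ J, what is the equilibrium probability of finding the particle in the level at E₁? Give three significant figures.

Eᵢ/kT = 0.47065, 1.8209.
Z = Σ gᵢe^(−Eᵢ/kT) = 1·e^(−0.47065) + 2·e^(−1.8209) = 0.62460 + 0.32376 = 0.94836.
P₁ = g₁ e^(−E₁/kT) / Z = 0.32376/0.94836 = 0.341.

0.341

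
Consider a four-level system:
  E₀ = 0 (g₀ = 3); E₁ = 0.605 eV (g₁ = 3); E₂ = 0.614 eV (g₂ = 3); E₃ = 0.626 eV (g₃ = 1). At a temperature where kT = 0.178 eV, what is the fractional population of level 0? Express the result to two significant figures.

Eᵢ/kT = 0, 3.399, 3.449, 3.517.
Z = Σ gᵢe^(−Eᵢ/kT) = 3·e^(−0) + 3·e^(−3.399) + 3·e^(−3.449) + 1·e^(−3.517) = 3.000 + 0.1002 + 0.09533 + 0.02969 = 3.225.
P₀ = g₀ e^(−E₀/kT) / Z = 3.000/3.225 = 0.93.

0.93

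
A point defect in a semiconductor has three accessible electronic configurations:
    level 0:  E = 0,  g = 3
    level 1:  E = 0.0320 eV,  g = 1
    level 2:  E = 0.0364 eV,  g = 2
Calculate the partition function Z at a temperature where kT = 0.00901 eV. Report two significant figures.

Eᵢ/kT = 0, 3.552, 4.040.
Z = Σ gᵢe^(−Eᵢ/kT) = 3·e^(−0) + 1·e^(−3.552) + 2·e^(−4.040) = 3.000 + 0.02867 + 0.03519 = 3.064.

Z = 3.1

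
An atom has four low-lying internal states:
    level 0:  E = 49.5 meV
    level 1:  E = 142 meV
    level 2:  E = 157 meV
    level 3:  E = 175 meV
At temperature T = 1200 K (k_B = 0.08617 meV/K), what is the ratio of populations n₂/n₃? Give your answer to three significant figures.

k_BT = 0.08617 × 1200 K = 103.40 meV.
n₂/n₃ = exp[−(E₂−E₃)/kT] = exp(−(-18 meV)/(103.40 meV)) = exp(0.17408) = 1.19.

1.19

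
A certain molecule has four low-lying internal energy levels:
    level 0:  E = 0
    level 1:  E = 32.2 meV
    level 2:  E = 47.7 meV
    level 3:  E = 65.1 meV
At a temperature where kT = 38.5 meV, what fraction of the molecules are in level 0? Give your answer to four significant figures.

Eᵢ/kT = 0, 0.836364, 1.23896, 1.69091.
Z = Σ e^(−Eᵢ/kT) = e^(−0) + e^(−0.836364) + e^(−1.23896) + e^(−1.69091) = 1.00000 + 0.433283 + 0.289685 + 0.184352 = 1.90732.
P₀ = e^(−E₀/kT) / Z = 1.00000/1.90732 = 0.5243.

0.5243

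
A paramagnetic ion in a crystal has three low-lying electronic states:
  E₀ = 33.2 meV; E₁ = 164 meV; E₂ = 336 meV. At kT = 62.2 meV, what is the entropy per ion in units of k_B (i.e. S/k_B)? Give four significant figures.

Eᵢ/kT = 0.533762, 2.63666, 5.40193.
Z = Σ e^(−Eᵢ/kT) = e^(−0.533762) + e^(−2.63666) + e^(−5.40193) = 0.586395 + 0.0716000 + 0.00450787 = 0.662503.
⟨E⟩ = Σ EᵢPᵢ = 49.3965 meV.
S/k_B = ln Z + ⟨E⟩/kT = ln(0.662503) + 49.3965/62.2 = -0.411730 + 0.794156 = 0.3824.

0.3824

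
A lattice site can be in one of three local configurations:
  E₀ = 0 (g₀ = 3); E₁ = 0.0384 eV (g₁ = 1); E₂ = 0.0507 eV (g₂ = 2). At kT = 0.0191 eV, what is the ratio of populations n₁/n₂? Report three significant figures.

n₁/n₂ = (g₁/g₂) exp[−(E₁−E₂)/kT] = (1/2) × exp(−(-0.0123 eV)/(0.0191 eV)) = (1/2) × exp(0.64398) = 0.952.

0.952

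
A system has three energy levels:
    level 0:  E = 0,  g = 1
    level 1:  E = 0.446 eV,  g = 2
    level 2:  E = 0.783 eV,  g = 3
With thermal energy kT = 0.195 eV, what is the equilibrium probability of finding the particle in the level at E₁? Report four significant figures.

0.1616

Eᵢ/kT = 0, 2.28718, 4.01538.
Z = Σ gᵢe^(−Eᵢ/kT) = 1·e^(−0) + 2·e^(−2.28718) + 3·e^(−4.01538) = 1.00000 + 0.203105 + 0.0541083 = 1.25721.
P₁ = g₁ e^(−E₁/kT) / Z = 0.203105/1.25721 = 0.1616.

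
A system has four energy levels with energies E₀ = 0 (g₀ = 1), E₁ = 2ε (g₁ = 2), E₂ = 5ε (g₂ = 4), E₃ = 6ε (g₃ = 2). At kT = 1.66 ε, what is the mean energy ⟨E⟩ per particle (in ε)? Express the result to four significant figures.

Eᵢ/kT = 0, 1.20482, 3.01205, 3.61446.
Z = Σ gᵢe^(−Eᵢ/kT) = 1·e^(−0) + 2·e^(−1.20482) + 4·e^(−3.01205) + 2·e^(−3.61446) = 1.00000 + 0.599492 + 0.196763 + 0.0538629 = 1.85012.
⟨E⟩ = Σ Eᵢ gᵢe^(−Eᵢ/kT) / Z = (0·1.00000 + 2·0.599492 + 5·0.196763 + 6·0.0538629) / 1.85012 = 1.354 ε.

1.354 ε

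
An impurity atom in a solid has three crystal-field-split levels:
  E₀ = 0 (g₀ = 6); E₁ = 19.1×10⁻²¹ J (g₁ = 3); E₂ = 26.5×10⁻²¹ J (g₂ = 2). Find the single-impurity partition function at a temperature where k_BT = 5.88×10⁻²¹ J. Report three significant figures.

Z = 6.14

Eᵢ/kT = 0, 3.2483, 4.5068.
Z = Σ gᵢe^(−Eᵢ/kT) = 6·e^(−0) + 3·e^(−3.2483) + 2·e^(−4.5068) = 6.0000 + 0.11652 + 0.022067 = 6.1386.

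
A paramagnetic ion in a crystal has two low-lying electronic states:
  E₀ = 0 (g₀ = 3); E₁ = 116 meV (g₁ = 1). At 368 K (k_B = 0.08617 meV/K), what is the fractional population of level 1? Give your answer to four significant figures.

k_BT = 0.08617 × 368 K = 31.7106 meV.
Eᵢ/kT = 0, 3.65808.
Z = Σ gᵢe^(−Eᵢ/kT) = 3·e^(−0) + 1·e^(−3.65808) = 3.00000 + 0.0257820 = 3.02578.
P₁ = g₁ e^(−E₁/kT) / Z = 0.0257820/3.02578 = 0.008521.

0.008521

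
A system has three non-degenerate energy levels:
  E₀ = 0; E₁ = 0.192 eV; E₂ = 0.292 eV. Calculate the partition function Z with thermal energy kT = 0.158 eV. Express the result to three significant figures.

Z = 1.45

Eᵢ/kT = 0, 1.2152, 1.8481.
Z = Σ e^(−Eᵢ/kT) = e^(−0) + e^(−1.2152) + e^(−1.8481) = 1.0000 + 0.29665 + 0.15754 = 1.4542.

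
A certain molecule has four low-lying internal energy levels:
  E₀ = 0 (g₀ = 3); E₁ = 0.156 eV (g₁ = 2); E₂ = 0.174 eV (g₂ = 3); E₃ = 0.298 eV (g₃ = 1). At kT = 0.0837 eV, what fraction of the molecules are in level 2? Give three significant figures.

0.101

Eᵢ/kT = 0, 1.8638, 2.0789, 3.5603.
Z = Σ gᵢe^(−Eᵢ/kT) = 3·e^(−0) + 2·e^(−1.8638) + 3·e^(−2.0789) + 1·e^(−3.5603) = 3.0000 + 0.31016 + 0.37520 + 0.028430 = 3.7138.
P₂ = g₂ e^(−E₂/kT) / Z = 0.37520/3.7138 = 0.101.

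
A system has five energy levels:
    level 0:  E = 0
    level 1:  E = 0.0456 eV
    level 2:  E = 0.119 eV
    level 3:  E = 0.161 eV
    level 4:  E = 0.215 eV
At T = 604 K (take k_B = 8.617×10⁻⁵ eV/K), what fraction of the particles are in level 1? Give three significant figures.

k_BT = 8.617×10⁻⁵ × 604 K = 0.052047 eV.
Eᵢ/kT = 0, 0.87613, 2.2864, 3.0934, 4.1309.
Z = Σ e^(−Eᵢ/kT) = e^(−0) + e^(−0.87613) + e^(−2.2864) + e^(−3.0934) + e^(−4.1309) = 1.0000 + 0.41639 + 0.10163 + 0.045348 + 0.016068 = 1.5794.
P₁ = e^(−E₁/kT) / Z = 0.41639/1.5794 = 0.264.

0.264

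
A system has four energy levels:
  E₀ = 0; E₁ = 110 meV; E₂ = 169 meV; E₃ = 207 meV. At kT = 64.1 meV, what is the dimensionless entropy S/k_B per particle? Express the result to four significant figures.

0.7396

Eᵢ/kT = 0, 1.71607, 2.63651, 3.22933.
Z = Σ e^(−Eᵢ/kT) = e^(−0) + e^(−1.71607) + e^(−2.63651) + e^(−3.22933) = 1.00000 + 0.179771 + 0.0716108 + 0.0395840 = 1.29097.
⟨E⟩ = Σ EᵢPᵢ = 31.0394 meV.
S/k_B = ln Z + ⟨E⟩/kT = ln(1.29097) + 31.0394/64.1 = 0.255394 + 0.484234 = 0.7396.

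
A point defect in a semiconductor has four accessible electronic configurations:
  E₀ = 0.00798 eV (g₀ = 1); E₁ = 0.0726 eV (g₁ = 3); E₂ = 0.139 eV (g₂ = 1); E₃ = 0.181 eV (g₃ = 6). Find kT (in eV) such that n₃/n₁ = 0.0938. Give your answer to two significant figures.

n₃/n₁ = (g₃/g₁) exp[−(E₃−E₁)/kT] = 0.0938.
⇒ (E₃−E₁)/kT = ln((6/3)/0.0938) = ln(21.32) = 3.060.
kT = 0.1084 eV / 3.060 = 0.035 eV.

0.035 eV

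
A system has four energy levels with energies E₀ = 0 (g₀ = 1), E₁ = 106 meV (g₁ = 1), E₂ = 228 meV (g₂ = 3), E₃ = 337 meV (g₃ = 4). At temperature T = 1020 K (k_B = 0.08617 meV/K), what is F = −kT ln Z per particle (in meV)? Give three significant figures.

k_BT = 0.08617 × 1020 K = 87.893 meV.
Eᵢ/kT = 0, 1.2060, 2.5941, 3.8342.
Z = Σ gᵢe^(−Eᵢ/kT) = 1·e^(−0) + 1·e^(−1.2060) + 3·e^(−2.5941) + 4·e^(−3.8342) = 1.0000 + 0.29939 + 0.22414 + 0.086475 = 1.6100.
F = −kT ln Z = −87.893 × ln(1.6100) = −87.893 × 0.47623 = -41.9 meV.

-41.9 meV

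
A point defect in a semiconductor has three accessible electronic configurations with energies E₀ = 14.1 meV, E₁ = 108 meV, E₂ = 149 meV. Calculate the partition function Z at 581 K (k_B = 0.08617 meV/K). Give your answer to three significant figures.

k_BT = 0.08617 × 581 K = 50.065 meV.
Eᵢ/kT = 0.28163, 2.1572, 2.9761.
Z = Σ e^(−Eᵢ/kT) = e^(−0.28163) + e^(−2.1572) + e^(−2.9761) = 0.75455 + 0.11565 + 0.050991 = 0.92119.

Z = 0.921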